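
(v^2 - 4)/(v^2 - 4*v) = (v^2 - 4)/(v*(v - 4))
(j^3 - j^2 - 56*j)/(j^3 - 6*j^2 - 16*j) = (j + 7)/(j + 2)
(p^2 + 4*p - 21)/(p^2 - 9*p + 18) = (p + 7)/(p - 6)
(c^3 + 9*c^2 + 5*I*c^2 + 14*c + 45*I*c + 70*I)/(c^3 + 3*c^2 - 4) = (c^2 + c*(7 + 5*I) + 35*I)/(c^2 + c - 2)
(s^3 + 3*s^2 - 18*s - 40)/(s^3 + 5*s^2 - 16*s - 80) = (s + 2)/(s + 4)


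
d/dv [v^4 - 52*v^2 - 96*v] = 4*v^3 - 104*v - 96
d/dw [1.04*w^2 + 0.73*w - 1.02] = 2.08*w + 0.73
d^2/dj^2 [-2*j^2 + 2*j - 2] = -4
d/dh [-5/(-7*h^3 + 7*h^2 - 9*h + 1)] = 5*(-21*h^2 + 14*h - 9)/(7*h^3 - 7*h^2 + 9*h - 1)^2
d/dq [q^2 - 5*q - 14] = 2*q - 5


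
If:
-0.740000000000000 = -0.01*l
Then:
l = 74.00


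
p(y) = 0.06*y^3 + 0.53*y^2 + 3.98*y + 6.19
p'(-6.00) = 4.10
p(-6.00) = -11.57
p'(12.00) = 42.62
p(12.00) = 233.95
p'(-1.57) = 2.76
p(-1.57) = 1.02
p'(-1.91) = 2.61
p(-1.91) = 0.10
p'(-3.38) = 2.45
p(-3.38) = -3.52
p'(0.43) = 4.47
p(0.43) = 8.00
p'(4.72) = 12.99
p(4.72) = 43.09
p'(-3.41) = 2.46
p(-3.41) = -3.60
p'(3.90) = 10.85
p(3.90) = 33.33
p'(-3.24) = 2.44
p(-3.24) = -3.18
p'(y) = 0.18*y^2 + 1.06*y + 3.98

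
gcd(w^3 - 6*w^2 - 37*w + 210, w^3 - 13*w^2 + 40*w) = w - 5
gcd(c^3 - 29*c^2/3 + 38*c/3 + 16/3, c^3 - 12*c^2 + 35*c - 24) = c - 8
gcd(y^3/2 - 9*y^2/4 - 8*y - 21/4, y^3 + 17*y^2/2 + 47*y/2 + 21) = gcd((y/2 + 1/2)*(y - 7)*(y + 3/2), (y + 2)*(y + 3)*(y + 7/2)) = 1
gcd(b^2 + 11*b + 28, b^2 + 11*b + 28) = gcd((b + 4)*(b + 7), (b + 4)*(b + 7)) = b^2 + 11*b + 28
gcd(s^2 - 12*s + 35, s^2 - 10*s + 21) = s - 7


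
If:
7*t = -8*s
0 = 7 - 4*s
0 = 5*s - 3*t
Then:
No Solution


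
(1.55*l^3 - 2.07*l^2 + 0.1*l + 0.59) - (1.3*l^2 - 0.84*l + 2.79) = 1.55*l^3 - 3.37*l^2 + 0.94*l - 2.2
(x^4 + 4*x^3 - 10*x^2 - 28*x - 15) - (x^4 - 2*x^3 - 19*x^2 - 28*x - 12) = 6*x^3 + 9*x^2 - 3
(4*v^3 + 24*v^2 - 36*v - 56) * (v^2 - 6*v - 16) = 4*v^5 - 244*v^3 - 224*v^2 + 912*v + 896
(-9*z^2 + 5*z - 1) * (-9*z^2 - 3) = 81*z^4 - 45*z^3 + 36*z^2 - 15*z + 3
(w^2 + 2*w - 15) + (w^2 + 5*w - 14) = 2*w^2 + 7*w - 29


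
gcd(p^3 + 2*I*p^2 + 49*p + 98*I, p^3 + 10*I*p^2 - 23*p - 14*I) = p^2 + 9*I*p - 14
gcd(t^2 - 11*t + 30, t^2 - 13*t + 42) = t - 6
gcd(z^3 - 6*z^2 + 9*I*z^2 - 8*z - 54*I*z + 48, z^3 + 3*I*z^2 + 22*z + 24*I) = z + I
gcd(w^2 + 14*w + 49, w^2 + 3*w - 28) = w + 7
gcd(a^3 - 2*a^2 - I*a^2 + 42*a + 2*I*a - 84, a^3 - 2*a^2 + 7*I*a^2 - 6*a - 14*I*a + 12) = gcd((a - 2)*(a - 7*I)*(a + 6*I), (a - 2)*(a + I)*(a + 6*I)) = a^2 + a*(-2 + 6*I) - 12*I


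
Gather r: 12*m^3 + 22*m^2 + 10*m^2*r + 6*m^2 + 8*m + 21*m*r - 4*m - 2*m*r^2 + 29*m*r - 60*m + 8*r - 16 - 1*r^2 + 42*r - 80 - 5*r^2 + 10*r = 12*m^3 + 28*m^2 - 56*m + r^2*(-2*m - 6) + r*(10*m^2 + 50*m + 60) - 96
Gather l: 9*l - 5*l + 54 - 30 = 4*l + 24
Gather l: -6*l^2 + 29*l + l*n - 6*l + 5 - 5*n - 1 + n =-6*l^2 + l*(n + 23) - 4*n + 4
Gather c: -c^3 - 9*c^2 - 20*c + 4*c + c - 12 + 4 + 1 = -c^3 - 9*c^2 - 15*c - 7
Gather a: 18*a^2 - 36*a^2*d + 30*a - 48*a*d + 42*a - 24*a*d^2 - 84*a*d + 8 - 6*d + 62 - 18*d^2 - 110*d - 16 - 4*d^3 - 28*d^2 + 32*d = a^2*(18 - 36*d) + a*(-24*d^2 - 132*d + 72) - 4*d^3 - 46*d^2 - 84*d + 54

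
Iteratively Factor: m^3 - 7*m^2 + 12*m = (m - 3)*(m^2 - 4*m) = (m - 4)*(m - 3)*(m)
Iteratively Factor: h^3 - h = (h + 1)*(h^2 - h) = h*(h + 1)*(h - 1)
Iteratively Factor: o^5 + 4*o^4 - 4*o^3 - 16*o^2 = (o - 2)*(o^4 + 6*o^3 + 8*o^2) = (o - 2)*(o + 4)*(o^3 + 2*o^2) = o*(o - 2)*(o + 4)*(o^2 + 2*o) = o*(o - 2)*(o + 2)*(o + 4)*(o)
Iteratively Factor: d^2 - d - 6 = (d - 3)*(d + 2)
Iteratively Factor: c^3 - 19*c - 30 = (c + 3)*(c^2 - 3*c - 10) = (c + 2)*(c + 3)*(c - 5)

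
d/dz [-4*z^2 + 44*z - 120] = 44 - 8*z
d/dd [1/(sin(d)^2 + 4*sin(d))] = -2*(sin(d) + 2)*cos(d)/((sin(d) + 4)^2*sin(d)^2)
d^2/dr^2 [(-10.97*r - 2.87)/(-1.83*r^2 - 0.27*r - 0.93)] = ((3.66*r + 0.27)*(7.32*r + 0.54)*(10.97*r + 2.87) - (120.4506*r + 16.428)*(1.83*r^2 + 0.27*r + 0.93))/(1.83*r^2 + 0.27*r + 0.93)^3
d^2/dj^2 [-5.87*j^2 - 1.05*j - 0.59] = -11.7400000000000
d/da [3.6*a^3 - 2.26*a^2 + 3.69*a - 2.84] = 10.8*a^2 - 4.52*a + 3.69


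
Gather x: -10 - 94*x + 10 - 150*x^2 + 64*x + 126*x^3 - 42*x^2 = 126*x^3 - 192*x^2 - 30*x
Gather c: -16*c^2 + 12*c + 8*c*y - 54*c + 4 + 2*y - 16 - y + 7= -16*c^2 + c*(8*y - 42) + y - 5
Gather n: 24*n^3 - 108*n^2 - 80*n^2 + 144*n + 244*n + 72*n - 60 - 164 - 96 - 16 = 24*n^3 - 188*n^2 + 460*n - 336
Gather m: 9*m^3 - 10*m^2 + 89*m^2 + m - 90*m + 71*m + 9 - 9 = 9*m^3 + 79*m^2 - 18*m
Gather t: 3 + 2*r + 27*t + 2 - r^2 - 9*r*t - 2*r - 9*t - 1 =-r^2 + t*(18 - 9*r) + 4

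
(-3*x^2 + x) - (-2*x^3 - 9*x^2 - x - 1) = 2*x^3 + 6*x^2 + 2*x + 1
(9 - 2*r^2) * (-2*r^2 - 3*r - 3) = 4*r^4 + 6*r^3 - 12*r^2 - 27*r - 27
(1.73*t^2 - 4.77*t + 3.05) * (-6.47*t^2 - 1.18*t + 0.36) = -11.1931*t^4 + 28.8205*t^3 - 13.4821*t^2 - 5.3162*t + 1.098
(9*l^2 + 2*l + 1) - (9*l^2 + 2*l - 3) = 4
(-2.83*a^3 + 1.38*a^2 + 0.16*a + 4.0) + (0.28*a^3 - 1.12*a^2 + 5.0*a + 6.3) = -2.55*a^3 + 0.26*a^2 + 5.16*a + 10.3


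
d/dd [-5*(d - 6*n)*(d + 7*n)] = -10*d - 5*n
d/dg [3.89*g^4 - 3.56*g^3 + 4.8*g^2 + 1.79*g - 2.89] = 15.56*g^3 - 10.68*g^2 + 9.6*g + 1.79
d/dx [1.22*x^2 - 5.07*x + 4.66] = 2.44*x - 5.07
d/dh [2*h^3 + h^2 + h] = 6*h^2 + 2*h + 1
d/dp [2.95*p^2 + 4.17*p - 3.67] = 5.9*p + 4.17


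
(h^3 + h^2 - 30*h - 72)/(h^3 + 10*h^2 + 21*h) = (h^2 - 2*h - 24)/(h*(h + 7))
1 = 1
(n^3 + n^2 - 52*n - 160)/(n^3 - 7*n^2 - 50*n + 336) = (n^2 + 9*n + 20)/(n^2 + n - 42)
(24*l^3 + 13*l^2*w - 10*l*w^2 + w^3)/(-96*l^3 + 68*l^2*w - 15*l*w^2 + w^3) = (l + w)/(-4*l + w)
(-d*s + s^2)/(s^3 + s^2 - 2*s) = (-d + s)/(s^2 + s - 2)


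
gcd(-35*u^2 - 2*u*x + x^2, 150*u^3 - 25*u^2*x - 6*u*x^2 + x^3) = 5*u + x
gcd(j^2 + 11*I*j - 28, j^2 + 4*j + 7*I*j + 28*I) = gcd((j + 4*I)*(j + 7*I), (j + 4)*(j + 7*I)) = j + 7*I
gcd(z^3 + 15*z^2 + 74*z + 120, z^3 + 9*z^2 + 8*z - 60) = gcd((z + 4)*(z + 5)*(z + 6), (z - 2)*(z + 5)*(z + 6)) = z^2 + 11*z + 30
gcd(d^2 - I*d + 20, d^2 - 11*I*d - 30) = d - 5*I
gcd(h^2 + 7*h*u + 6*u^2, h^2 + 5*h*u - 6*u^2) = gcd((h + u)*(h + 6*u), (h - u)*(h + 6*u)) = h + 6*u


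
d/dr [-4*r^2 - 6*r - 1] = -8*r - 6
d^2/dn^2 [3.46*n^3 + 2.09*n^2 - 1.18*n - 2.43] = 20.76*n + 4.18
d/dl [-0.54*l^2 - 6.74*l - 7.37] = -1.08*l - 6.74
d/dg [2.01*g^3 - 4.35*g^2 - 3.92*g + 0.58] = 6.03*g^2 - 8.7*g - 3.92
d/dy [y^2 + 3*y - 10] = 2*y + 3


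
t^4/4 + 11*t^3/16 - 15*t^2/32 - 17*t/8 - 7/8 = (t/4 + 1/2)*(t - 7/4)*(t + 1/2)*(t + 2)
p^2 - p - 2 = (p - 2)*(p + 1)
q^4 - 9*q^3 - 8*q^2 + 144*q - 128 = (q - 8)*(q - 4)*(q - 1)*(q + 4)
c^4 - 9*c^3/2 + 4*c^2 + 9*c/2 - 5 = (c - 5/2)*(c - 2)*(c - 1)*(c + 1)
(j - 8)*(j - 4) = j^2 - 12*j + 32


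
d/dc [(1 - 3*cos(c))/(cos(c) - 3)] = -8*sin(c)/(cos(c) - 3)^2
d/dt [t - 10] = 1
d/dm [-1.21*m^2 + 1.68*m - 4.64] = 1.68 - 2.42*m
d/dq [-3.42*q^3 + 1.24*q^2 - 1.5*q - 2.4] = -10.26*q^2 + 2.48*q - 1.5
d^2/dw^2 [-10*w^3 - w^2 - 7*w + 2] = -60*w - 2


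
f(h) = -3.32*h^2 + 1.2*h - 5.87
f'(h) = 1.2 - 6.64*h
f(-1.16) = -11.73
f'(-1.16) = 8.90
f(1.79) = -14.36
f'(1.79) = -10.69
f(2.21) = -19.43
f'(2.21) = -13.47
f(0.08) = -5.80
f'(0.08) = 0.67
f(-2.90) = -37.27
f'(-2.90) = 20.46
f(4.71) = -73.87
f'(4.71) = -30.07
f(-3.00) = -39.35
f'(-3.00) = 21.12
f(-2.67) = -32.74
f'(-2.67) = 18.93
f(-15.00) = -770.87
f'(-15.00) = 100.80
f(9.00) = -263.99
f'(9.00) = -58.56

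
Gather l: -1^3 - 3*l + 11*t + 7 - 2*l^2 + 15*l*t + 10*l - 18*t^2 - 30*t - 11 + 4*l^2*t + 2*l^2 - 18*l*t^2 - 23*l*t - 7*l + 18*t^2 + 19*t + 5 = 4*l^2*t + l*(-18*t^2 - 8*t)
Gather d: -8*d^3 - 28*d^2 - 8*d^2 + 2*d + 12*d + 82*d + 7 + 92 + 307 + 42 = -8*d^3 - 36*d^2 + 96*d + 448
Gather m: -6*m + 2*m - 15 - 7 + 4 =-4*m - 18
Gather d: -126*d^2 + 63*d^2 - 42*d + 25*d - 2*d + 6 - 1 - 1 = -63*d^2 - 19*d + 4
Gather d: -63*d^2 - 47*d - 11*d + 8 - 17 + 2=-63*d^2 - 58*d - 7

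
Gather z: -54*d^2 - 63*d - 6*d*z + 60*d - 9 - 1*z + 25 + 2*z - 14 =-54*d^2 - 3*d + z*(1 - 6*d) + 2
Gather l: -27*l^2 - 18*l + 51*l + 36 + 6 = -27*l^2 + 33*l + 42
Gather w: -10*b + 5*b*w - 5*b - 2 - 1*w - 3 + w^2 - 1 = -15*b + w^2 + w*(5*b - 1) - 6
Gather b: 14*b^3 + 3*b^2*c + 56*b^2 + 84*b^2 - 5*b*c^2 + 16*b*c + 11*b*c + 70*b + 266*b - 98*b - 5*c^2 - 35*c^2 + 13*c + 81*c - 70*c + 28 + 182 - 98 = 14*b^3 + b^2*(3*c + 140) + b*(-5*c^2 + 27*c + 238) - 40*c^2 + 24*c + 112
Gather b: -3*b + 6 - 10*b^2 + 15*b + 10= -10*b^2 + 12*b + 16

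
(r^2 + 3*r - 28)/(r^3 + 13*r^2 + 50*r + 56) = (r - 4)/(r^2 + 6*r + 8)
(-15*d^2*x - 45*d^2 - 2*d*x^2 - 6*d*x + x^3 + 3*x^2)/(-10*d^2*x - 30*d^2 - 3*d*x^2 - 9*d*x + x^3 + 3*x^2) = (3*d + x)/(2*d + x)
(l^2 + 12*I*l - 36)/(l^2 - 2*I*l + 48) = (l + 6*I)/(l - 8*I)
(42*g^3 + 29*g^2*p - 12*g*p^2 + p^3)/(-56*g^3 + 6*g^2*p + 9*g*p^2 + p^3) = (42*g^3 + 29*g^2*p - 12*g*p^2 + p^3)/(-56*g^3 + 6*g^2*p + 9*g*p^2 + p^3)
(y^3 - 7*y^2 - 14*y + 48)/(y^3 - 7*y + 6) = (y - 8)/(y - 1)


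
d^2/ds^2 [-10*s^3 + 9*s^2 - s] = 18 - 60*s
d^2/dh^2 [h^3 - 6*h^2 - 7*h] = 6*h - 12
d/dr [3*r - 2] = 3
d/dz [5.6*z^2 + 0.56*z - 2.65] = 11.2*z + 0.56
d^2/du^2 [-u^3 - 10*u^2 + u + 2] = -6*u - 20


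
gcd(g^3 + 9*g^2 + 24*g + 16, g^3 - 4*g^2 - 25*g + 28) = g + 4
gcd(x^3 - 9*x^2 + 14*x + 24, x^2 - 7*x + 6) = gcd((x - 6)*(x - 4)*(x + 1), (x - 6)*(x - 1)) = x - 6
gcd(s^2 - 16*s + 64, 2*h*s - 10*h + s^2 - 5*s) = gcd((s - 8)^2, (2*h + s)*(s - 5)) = 1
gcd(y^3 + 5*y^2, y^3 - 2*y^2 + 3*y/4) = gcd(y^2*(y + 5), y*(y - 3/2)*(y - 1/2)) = y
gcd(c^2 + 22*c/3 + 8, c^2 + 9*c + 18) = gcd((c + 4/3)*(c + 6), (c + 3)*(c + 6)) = c + 6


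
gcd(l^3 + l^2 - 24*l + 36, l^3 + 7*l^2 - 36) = l^2 + 4*l - 12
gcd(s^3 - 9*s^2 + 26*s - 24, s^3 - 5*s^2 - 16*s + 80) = s - 4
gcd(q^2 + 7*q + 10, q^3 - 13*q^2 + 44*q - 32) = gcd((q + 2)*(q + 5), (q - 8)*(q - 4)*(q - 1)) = 1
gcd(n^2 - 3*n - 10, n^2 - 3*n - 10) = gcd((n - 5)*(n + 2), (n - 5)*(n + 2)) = n^2 - 3*n - 10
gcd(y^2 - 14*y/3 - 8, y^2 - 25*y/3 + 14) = y - 6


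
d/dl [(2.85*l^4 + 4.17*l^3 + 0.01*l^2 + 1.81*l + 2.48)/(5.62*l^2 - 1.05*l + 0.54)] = (32.034*l^5 + 14.4579*l^4 - 2.601*l^3 - 3.4273*l^2 - 27.8644*l + 3.5814)/(31.5844*l^4 - 11.802*l^3 + 7.1721*l^2 - 1.134*l + 0.2916)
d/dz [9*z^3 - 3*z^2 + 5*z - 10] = 27*z^2 - 6*z + 5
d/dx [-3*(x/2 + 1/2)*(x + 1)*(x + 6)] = -9*x^2/2 - 24*x - 39/2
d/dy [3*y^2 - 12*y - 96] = 6*y - 12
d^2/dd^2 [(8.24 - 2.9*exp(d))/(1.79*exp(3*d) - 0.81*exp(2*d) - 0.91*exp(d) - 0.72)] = (-37.16756*exp(6*d) + 250.230186*exp(5*d) - 152.216866*exp(4*d) - 51.669386*exp(3*d) + 123.9462*exp(2*d) - 10.498648*exp(d) - 6.902208)*exp(d)/(5.735339*exp(9*d) - 7.785963*exp(8*d) - 5.223936*exp(7*d) + 0.464156999999999*exp(6*d) + 8.919312*exp(5*d) + 3.607389*exp(4*d) - 1.154035*exp(3*d) - 3.048408*exp(2*d) - 1.415232*exp(d) - 0.373248)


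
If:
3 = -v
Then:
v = -3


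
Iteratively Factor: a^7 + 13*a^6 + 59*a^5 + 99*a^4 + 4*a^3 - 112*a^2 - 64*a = (a - 1)*(a^6 + 14*a^5 + 73*a^4 + 172*a^3 + 176*a^2 + 64*a) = (a - 1)*(a + 1)*(a^5 + 13*a^4 + 60*a^3 + 112*a^2 + 64*a) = (a - 1)*(a + 1)^2*(a^4 + 12*a^3 + 48*a^2 + 64*a) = (a - 1)*(a + 1)^2*(a + 4)*(a^3 + 8*a^2 + 16*a) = (a - 1)*(a + 1)^2*(a + 4)^2*(a^2 + 4*a) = a*(a - 1)*(a + 1)^2*(a + 4)^2*(a + 4)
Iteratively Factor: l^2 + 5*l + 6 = (l + 2)*(l + 3)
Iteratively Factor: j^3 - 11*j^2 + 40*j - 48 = (j - 4)*(j^2 - 7*j + 12) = (j - 4)*(j - 3)*(j - 4)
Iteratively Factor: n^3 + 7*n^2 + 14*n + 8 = (n + 2)*(n^2 + 5*n + 4) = (n + 1)*(n + 2)*(n + 4)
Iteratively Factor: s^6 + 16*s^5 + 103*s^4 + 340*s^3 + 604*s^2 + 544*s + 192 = (s + 2)*(s^5 + 14*s^4 + 75*s^3 + 190*s^2 + 224*s + 96) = (s + 2)*(s + 4)*(s^4 + 10*s^3 + 35*s^2 + 50*s + 24) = (s + 2)*(s + 4)^2*(s^3 + 6*s^2 + 11*s + 6) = (s + 2)*(s + 3)*(s + 4)^2*(s^2 + 3*s + 2) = (s + 1)*(s + 2)*(s + 3)*(s + 4)^2*(s + 2)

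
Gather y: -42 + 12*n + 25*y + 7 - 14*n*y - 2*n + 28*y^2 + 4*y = 10*n + 28*y^2 + y*(29 - 14*n) - 35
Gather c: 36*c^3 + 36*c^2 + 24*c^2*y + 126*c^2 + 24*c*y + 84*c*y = 36*c^3 + c^2*(24*y + 162) + 108*c*y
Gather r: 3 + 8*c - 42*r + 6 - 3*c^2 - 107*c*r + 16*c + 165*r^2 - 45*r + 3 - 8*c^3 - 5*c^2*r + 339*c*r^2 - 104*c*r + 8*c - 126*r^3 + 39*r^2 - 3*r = -8*c^3 - 3*c^2 + 32*c - 126*r^3 + r^2*(339*c + 204) + r*(-5*c^2 - 211*c - 90) + 12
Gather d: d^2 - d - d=d^2 - 2*d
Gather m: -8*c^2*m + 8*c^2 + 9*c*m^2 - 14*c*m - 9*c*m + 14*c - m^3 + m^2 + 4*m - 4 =8*c^2 + 14*c - m^3 + m^2*(9*c + 1) + m*(-8*c^2 - 23*c + 4) - 4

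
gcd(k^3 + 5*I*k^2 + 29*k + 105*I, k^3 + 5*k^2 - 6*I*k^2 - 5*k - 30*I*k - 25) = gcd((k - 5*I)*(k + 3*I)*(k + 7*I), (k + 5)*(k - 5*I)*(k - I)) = k - 5*I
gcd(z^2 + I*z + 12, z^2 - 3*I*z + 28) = z + 4*I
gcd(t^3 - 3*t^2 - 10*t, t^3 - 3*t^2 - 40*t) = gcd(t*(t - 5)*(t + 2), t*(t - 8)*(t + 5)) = t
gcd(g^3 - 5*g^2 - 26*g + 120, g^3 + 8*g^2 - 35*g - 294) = g - 6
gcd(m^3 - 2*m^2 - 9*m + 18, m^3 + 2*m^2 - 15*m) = m - 3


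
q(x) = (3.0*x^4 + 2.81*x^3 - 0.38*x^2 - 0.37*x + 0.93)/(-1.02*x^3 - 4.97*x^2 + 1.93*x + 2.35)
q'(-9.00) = 1.21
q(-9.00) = 54.01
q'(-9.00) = 1.21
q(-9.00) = 54.01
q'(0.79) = 355.18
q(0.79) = 10.94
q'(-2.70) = 7.26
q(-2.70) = -5.43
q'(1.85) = -1.34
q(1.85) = -2.96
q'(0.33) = 0.56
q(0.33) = 0.37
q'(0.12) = -0.22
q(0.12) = 0.35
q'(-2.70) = 7.26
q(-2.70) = -5.43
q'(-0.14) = -0.87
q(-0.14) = 0.49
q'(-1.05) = 0.31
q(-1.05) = -0.33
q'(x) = (3.06*x^2 + 9.94*x - 1.93)*(3.0*x^4 + 2.81*x^3 - 0.38*x^2 - 0.37*x + 0.93)/(-1.02*x^3 - 4.97*x^2 + 1.93*x + 2.35)^2 + (12.0*x^3 + 8.43*x^2 - 0.76*x - 0.37)/(-1.02*x^3 - 4.97*x^2 + 1.93*x + 2.35)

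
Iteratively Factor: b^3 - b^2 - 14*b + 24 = (b - 2)*(b^2 + b - 12) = (b - 3)*(b - 2)*(b + 4)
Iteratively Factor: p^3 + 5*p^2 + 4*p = (p + 1)*(p^2 + 4*p) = (p + 1)*(p + 4)*(p)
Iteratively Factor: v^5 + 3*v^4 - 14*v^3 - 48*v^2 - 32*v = (v)*(v^4 + 3*v^3 - 14*v^2 - 48*v - 32) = v*(v + 2)*(v^3 + v^2 - 16*v - 16) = v*(v + 1)*(v + 2)*(v^2 - 16) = v*(v + 1)*(v + 2)*(v + 4)*(v - 4)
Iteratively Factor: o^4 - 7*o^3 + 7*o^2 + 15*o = (o - 5)*(o^3 - 2*o^2 - 3*o) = (o - 5)*(o - 3)*(o^2 + o) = o*(o - 5)*(o - 3)*(o + 1)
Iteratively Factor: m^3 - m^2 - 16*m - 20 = (m - 5)*(m^2 + 4*m + 4) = (m - 5)*(m + 2)*(m + 2)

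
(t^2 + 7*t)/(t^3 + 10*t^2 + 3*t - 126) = t/(t^2 + 3*t - 18)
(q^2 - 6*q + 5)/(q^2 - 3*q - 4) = (-q^2 + 6*q - 5)/(-q^2 + 3*q + 4)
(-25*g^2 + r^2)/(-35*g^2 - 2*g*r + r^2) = (-5*g + r)/(-7*g + r)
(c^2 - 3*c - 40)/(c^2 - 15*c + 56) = (c + 5)/(c - 7)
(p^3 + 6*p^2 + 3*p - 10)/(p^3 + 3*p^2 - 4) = (p + 5)/(p + 2)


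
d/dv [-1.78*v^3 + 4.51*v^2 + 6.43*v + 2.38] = -5.34*v^2 + 9.02*v + 6.43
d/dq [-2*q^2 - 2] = -4*q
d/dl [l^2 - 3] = 2*l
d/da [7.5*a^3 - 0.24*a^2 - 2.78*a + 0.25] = 22.5*a^2 - 0.48*a - 2.78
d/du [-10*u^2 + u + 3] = 1 - 20*u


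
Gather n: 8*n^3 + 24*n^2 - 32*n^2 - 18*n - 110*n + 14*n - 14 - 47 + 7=8*n^3 - 8*n^2 - 114*n - 54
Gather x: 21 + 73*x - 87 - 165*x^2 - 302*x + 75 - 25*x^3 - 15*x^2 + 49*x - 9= -25*x^3 - 180*x^2 - 180*x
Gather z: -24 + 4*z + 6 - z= 3*z - 18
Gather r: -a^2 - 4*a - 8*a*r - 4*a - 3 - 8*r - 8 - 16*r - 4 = -a^2 - 8*a + r*(-8*a - 24) - 15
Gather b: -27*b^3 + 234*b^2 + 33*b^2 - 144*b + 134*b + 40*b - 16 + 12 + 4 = -27*b^3 + 267*b^2 + 30*b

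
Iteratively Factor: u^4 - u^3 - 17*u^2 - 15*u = (u - 5)*(u^3 + 4*u^2 + 3*u) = (u - 5)*(u + 3)*(u^2 + u) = (u - 5)*(u + 1)*(u + 3)*(u)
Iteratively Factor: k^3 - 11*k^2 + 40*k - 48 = (k - 3)*(k^2 - 8*k + 16) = (k - 4)*(k - 3)*(k - 4)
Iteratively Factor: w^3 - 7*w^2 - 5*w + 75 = (w - 5)*(w^2 - 2*w - 15) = (w - 5)*(w + 3)*(w - 5)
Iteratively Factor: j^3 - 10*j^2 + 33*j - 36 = (j - 3)*(j^2 - 7*j + 12) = (j - 3)^2*(j - 4)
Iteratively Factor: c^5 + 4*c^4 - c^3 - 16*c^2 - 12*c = (c + 3)*(c^4 + c^3 - 4*c^2 - 4*c) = (c + 2)*(c + 3)*(c^3 - c^2 - 2*c) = c*(c + 2)*(c + 3)*(c^2 - c - 2) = c*(c + 1)*(c + 2)*(c + 3)*(c - 2)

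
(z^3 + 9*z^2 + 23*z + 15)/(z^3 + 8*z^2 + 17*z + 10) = (z + 3)/(z + 2)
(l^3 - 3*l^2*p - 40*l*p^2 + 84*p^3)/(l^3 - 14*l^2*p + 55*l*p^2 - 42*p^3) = (l^2 + 4*l*p - 12*p^2)/(l^2 - 7*l*p + 6*p^2)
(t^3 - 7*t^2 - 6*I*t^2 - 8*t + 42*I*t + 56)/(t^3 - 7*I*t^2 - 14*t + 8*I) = (t - 7)/(t - I)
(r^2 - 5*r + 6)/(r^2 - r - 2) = (r - 3)/(r + 1)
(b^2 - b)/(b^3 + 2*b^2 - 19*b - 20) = b*(b - 1)/(b^3 + 2*b^2 - 19*b - 20)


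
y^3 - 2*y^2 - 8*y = y*(y - 4)*(y + 2)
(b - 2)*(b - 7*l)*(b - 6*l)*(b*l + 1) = b^4*l - 13*b^3*l^2 - 2*b^3*l + b^3 + 42*b^2*l^3 + 26*b^2*l^2 - 13*b^2*l - 2*b^2 - 84*b*l^3 + 42*b*l^2 + 26*b*l - 84*l^2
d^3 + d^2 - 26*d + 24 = (d - 4)*(d - 1)*(d + 6)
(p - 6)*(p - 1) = p^2 - 7*p + 6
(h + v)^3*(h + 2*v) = h^4 + 5*h^3*v + 9*h^2*v^2 + 7*h*v^3 + 2*v^4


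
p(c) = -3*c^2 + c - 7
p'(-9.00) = 55.00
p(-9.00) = -259.00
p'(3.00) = -17.00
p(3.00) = -31.00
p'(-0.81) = 5.86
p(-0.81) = -9.78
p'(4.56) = -26.36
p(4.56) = -64.82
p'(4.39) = -25.34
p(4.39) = -60.43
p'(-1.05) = 7.30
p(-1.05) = -11.36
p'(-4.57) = 28.42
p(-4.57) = -74.22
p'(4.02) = -23.12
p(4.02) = -51.46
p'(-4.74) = 29.44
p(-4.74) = -79.14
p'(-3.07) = 19.42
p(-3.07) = -38.34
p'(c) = 1 - 6*c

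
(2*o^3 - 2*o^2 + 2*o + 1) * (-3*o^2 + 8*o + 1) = -6*o^5 + 22*o^4 - 20*o^3 + 11*o^2 + 10*o + 1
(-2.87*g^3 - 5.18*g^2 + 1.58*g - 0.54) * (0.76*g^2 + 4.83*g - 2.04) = -2.1812*g^5 - 17.7989*g^4 - 17.9638*g^3 + 17.7882*g^2 - 5.8314*g + 1.1016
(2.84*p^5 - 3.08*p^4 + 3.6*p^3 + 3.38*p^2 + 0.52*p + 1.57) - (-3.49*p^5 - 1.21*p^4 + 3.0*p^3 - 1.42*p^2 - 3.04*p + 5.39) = 6.33*p^5 - 1.87*p^4 + 0.6*p^3 + 4.8*p^2 + 3.56*p - 3.82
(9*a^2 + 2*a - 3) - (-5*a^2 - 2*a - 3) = 14*a^2 + 4*a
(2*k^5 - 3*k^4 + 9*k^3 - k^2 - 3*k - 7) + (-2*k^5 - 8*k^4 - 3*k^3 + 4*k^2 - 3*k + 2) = -11*k^4 + 6*k^3 + 3*k^2 - 6*k - 5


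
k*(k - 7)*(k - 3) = k^3 - 10*k^2 + 21*k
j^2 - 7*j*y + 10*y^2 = (j - 5*y)*(j - 2*y)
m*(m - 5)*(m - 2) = m^3 - 7*m^2 + 10*m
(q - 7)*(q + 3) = q^2 - 4*q - 21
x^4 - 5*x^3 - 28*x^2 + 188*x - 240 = (x - 5)*(x - 4)*(x - 2)*(x + 6)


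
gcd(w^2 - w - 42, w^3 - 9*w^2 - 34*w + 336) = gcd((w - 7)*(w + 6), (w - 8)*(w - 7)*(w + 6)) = w^2 - w - 42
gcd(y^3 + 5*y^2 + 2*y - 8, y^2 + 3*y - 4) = y^2 + 3*y - 4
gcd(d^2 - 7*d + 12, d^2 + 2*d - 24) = d - 4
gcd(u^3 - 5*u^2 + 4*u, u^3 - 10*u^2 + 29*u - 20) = u^2 - 5*u + 4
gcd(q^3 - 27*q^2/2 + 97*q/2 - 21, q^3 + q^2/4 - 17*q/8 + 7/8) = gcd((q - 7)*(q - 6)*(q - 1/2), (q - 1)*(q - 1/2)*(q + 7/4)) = q - 1/2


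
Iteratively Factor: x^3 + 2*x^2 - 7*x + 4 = (x - 1)*(x^2 + 3*x - 4) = (x - 1)*(x + 4)*(x - 1)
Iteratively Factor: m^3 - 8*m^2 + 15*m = (m)*(m^2 - 8*m + 15) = m*(m - 3)*(m - 5)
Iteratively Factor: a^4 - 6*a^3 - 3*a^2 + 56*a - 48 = (a + 3)*(a^3 - 9*a^2 + 24*a - 16) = (a - 4)*(a + 3)*(a^2 - 5*a + 4) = (a - 4)^2*(a + 3)*(a - 1)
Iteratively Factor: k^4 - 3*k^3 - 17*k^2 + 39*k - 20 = (k + 4)*(k^3 - 7*k^2 + 11*k - 5) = (k - 5)*(k + 4)*(k^2 - 2*k + 1) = (k - 5)*(k - 1)*(k + 4)*(k - 1)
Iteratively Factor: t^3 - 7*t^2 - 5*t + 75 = (t + 3)*(t^2 - 10*t + 25) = (t - 5)*(t + 3)*(t - 5)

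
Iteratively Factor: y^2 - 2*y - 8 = (y + 2)*(y - 4)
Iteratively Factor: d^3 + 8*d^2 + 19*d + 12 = (d + 3)*(d^2 + 5*d + 4) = (d + 3)*(d + 4)*(d + 1)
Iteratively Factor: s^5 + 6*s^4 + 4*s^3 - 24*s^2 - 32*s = (s + 2)*(s^4 + 4*s^3 - 4*s^2 - 16*s) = (s + 2)^2*(s^3 + 2*s^2 - 8*s) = (s + 2)^2*(s + 4)*(s^2 - 2*s) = s*(s + 2)^2*(s + 4)*(s - 2)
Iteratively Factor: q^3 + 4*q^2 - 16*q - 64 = (q + 4)*(q^2 - 16) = (q - 4)*(q + 4)*(q + 4)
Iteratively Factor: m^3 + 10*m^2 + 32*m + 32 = (m + 2)*(m^2 + 8*m + 16) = (m + 2)*(m + 4)*(m + 4)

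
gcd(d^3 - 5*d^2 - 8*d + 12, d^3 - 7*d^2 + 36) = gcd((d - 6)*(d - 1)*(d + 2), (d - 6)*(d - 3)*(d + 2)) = d^2 - 4*d - 12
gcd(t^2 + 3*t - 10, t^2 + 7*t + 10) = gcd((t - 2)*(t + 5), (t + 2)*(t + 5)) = t + 5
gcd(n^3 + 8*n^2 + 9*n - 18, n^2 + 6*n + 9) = n + 3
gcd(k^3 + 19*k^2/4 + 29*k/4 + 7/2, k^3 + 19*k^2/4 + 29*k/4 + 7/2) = k^3 + 19*k^2/4 + 29*k/4 + 7/2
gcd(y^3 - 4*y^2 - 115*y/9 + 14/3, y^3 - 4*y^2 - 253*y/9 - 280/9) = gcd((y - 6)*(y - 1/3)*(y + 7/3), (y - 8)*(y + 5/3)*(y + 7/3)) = y + 7/3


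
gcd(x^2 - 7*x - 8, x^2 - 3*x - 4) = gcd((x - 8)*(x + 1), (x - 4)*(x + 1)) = x + 1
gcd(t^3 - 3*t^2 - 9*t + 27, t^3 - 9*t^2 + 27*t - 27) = t^2 - 6*t + 9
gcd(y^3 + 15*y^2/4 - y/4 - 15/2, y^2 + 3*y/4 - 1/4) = 1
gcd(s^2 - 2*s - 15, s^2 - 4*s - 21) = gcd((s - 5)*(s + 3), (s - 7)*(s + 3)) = s + 3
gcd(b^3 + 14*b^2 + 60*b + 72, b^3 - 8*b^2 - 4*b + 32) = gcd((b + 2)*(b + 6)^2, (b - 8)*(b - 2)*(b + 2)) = b + 2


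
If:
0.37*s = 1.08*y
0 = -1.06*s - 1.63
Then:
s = -1.54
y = -0.53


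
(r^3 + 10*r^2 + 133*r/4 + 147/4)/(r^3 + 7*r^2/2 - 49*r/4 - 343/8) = 2*(r + 3)/(2*r - 7)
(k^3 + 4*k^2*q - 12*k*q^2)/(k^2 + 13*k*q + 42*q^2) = k*(k - 2*q)/(k + 7*q)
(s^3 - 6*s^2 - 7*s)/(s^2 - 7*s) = s + 1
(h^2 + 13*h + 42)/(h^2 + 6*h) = (h + 7)/h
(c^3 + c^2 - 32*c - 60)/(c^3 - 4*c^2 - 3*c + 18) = (c^2 - c - 30)/(c^2 - 6*c + 9)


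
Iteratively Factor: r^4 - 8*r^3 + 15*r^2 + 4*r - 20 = (r - 2)*(r^3 - 6*r^2 + 3*r + 10) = (r - 2)^2*(r^2 - 4*r - 5) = (r - 2)^2*(r + 1)*(r - 5)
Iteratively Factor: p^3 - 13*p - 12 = (p + 3)*(p^2 - 3*p - 4) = (p - 4)*(p + 3)*(p + 1)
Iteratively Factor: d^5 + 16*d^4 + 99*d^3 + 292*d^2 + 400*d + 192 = (d + 4)*(d^4 + 12*d^3 + 51*d^2 + 88*d + 48) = (d + 4)^2*(d^3 + 8*d^2 + 19*d + 12) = (d + 3)*(d + 4)^2*(d^2 + 5*d + 4) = (d + 3)*(d + 4)^3*(d + 1)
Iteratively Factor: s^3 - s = (s + 1)*(s^2 - s) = (s - 1)*(s + 1)*(s)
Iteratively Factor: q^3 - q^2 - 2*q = (q)*(q^2 - q - 2) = q*(q - 2)*(q + 1)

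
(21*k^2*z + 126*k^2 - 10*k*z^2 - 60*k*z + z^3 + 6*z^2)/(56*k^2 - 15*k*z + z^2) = (-3*k*z - 18*k + z^2 + 6*z)/(-8*k + z)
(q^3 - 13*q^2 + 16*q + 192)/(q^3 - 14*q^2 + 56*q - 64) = (q^2 - 5*q - 24)/(q^2 - 6*q + 8)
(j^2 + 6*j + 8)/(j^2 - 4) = (j + 4)/(j - 2)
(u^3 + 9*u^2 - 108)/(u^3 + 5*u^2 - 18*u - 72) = (u^2 + 3*u - 18)/(u^2 - u - 12)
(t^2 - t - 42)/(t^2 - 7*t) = (t + 6)/t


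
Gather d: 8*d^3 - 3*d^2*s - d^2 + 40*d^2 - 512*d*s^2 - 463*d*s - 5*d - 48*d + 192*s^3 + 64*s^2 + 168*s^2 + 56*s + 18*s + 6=8*d^3 + d^2*(39 - 3*s) + d*(-512*s^2 - 463*s - 53) + 192*s^3 + 232*s^2 + 74*s + 6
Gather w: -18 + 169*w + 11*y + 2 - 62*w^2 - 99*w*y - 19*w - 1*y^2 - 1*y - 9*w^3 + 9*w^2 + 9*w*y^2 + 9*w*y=-9*w^3 - 53*w^2 + w*(9*y^2 - 90*y + 150) - y^2 + 10*y - 16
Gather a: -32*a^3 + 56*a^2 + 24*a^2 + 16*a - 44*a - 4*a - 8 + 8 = -32*a^3 + 80*a^2 - 32*a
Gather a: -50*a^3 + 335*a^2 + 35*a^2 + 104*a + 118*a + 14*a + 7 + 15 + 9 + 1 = -50*a^3 + 370*a^2 + 236*a + 32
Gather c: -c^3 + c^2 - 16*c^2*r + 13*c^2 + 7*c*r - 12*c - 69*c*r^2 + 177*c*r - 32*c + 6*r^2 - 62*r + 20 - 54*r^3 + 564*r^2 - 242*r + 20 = -c^3 + c^2*(14 - 16*r) + c*(-69*r^2 + 184*r - 44) - 54*r^3 + 570*r^2 - 304*r + 40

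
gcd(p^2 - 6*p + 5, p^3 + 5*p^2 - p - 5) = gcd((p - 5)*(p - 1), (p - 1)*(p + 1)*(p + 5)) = p - 1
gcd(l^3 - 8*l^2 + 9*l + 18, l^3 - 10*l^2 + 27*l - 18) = l^2 - 9*l + 18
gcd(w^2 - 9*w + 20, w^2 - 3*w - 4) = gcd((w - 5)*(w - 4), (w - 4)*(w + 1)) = w - 4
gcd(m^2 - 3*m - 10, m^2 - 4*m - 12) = m + 2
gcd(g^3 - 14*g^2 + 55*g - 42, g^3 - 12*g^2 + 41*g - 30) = g^2 - 7*g + 6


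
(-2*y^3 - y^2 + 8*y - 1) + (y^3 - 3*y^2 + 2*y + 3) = -y^3 - 4*y^2 + 10*y + 2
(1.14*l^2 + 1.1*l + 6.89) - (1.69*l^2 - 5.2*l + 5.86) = -0.55*l^2 + 6.3*l + 1.03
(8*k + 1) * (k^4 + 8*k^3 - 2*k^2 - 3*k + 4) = 8*k^5 + 65*k^4 - 8*k^3 - 26*k^2 + 29*k + 4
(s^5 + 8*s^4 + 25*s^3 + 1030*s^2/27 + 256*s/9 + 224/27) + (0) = s^5 + 8*s^4 + 25*s^3 + 1030*s^2/27 + 256*s/9 + 224/27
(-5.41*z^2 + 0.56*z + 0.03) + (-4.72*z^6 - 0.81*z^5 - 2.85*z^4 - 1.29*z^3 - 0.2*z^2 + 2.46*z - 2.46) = -4.72*z^6 - 0.81*z^5 - 2.85*z^4 - 1.29*z^3 - 5.61*z^2 + 3.02*z - 2.43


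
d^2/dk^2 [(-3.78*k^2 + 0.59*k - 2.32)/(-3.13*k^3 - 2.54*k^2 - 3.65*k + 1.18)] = (74.0645640000001*k^6 - 34.681026*k^5 - 14.5056719999998*k^4 + 426.345414*k^3 + 290.662536*k^2 + 169.85436*k + 81.167692)/(30.664297*k^9 + 74.652378*k^8 + 167.856579*k^7 + 155.815418*k^6 + 139.455879*k^5 - 2.20667399999999*k^4 - 3.936919*k^3 - 36.551562*k^2 + 15.24678*k - 1.643032)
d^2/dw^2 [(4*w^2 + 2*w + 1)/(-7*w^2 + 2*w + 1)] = 22*(-14*w^3 - 21*w^2 - 1)/(343*w^6 - 294*w^5 - 63*w^4 + 76*w^3 + 9*w^2 - 6*w - 1)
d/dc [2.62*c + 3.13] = 2.62000000000000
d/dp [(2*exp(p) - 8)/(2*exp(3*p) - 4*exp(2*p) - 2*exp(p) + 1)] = (-8*exp(3*p) + 56*exp(2*p) - 64*exp(p) - 14)*exp(p)/(4*exp(6*p) - 16*exp(5*p) + 8*exp(4*p) + 20*exp(3*p) - 4*exp(2*p) - 4*exp(p) + 1)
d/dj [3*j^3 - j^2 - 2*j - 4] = 9*j^2 - 2*j - 2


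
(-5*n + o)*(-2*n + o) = 10*n^2 - 7*n*o + o^2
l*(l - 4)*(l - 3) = l^3 - 7*l^2 + 12*l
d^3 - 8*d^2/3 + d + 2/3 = (d - 2)*(d - 1)*(d + 1/3)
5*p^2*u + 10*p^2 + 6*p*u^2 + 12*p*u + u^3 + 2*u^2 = (p + u)*(5*p + u)*(u + 2)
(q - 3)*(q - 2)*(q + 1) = q^3 - 4*q^2 + q + 6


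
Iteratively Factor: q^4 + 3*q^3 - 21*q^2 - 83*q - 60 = (q + 4)*(q^3 - q^2 - 17*q - 15) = (q - 5)*(q + 4)*(q^2 + 4*q + 3) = (q - 5)*(q + 3)*(q + 4)*(q + 1)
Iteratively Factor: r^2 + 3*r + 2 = (r + 2)*(r + 1)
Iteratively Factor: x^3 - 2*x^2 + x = (x - 1)*(x^2 - x) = (x - 1)^2*(x)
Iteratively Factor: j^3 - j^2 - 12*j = (j - 4)*(j^2 + 3*j) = j*(j - 4)*(j + 3)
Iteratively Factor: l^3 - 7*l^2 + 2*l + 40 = (l + 2)*(l^2 - 9*l + 20) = (l - 5)*(l + 2)*(l - 4)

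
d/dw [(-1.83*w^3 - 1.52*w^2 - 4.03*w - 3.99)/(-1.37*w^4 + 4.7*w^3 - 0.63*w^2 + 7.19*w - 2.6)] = (-2.5071*w^6 - 4.1648*w^5 - 8.2664*w^4 - 10.2986*w^3 + 57.0653*w^2 + 2.8766*w + 39.1661)/(1.8769*w^8 - 12.878*w^7 + 23.8162*w^6 - 25.6226*w^5 + 75.1069*w^4 - 33.4994*w^3 + 54.9721*w^2 - 37.388*w + 6.76)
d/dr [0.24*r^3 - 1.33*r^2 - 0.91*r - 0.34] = 0.72*r^2 - 2.66*r - 0.91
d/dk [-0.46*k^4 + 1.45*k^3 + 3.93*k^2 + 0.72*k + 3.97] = -1.84*k^3 + 4.35*k^2 + 7.86*k + 0.72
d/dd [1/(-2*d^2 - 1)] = 4*d/(2*d^2 + 1)^2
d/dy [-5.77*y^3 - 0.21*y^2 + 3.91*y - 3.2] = -17.31*y^2 - 0.42*y + 3.91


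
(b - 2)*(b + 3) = b^2 + b - 6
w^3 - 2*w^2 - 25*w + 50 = (w - 5)*(w - 2)*(w + 5)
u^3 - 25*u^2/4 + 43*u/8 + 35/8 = (u - 5)*(u - 7/4)*(u + 1/2)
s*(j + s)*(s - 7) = j*s^2 - 7*j*s + s^3 - 7*s^2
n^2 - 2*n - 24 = (n - 6)*(n + 4)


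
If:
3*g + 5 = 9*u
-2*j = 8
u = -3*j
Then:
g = 103/3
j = -4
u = 12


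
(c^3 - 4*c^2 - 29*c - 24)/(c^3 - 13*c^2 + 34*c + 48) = (c + 3)/(c - 6)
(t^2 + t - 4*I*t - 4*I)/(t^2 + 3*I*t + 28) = (t + 1)/(t + 7*I)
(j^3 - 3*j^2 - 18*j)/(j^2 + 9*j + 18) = j*(j - 6)/(j + 6)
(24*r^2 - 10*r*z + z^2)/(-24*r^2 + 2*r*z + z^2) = (-6*r + z)/(6*r + z)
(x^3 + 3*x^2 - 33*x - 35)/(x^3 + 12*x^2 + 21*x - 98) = (x^2 - 4*x - 5)/(x^2 + 5*x - 14)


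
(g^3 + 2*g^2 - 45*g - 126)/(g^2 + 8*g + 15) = (g^2 - g - 42)/(g + 5)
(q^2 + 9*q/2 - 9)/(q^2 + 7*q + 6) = (q - 3/2)/(q + 1)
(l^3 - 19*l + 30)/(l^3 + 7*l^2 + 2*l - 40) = (l - 3)/(l + 4)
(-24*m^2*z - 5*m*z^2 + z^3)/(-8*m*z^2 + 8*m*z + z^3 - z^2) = (3*m + z)/(z - 1)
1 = 1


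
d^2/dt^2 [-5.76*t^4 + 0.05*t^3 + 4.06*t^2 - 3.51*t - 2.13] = -69.12*t^2 + 0.3*t + 8.12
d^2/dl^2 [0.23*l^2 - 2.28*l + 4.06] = 0.460000000000000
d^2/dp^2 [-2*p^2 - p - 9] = -4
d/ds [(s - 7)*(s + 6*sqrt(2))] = 2*s - 7 + 6*sqrt(2)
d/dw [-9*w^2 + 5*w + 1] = 5 - 18*w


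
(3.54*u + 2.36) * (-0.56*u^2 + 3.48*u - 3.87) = -1.9824*u^3 + 10.9976*u^2 - 5.487*u - 9.1332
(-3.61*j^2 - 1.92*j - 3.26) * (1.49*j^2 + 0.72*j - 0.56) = -5.3789*j^4 - 5.46*j^3 - 4.2182*j^2 - 1.272*j + 1.8256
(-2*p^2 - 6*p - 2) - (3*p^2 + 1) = -5*p^2 - 6*p - 3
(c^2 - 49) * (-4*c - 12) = -4*c^3 - 12*c^2 + 196*c + 588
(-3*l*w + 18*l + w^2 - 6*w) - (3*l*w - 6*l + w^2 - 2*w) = -6*l*w + 24*l - 4*w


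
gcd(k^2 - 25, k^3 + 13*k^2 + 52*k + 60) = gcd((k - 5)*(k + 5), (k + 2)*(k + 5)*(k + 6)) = k + 5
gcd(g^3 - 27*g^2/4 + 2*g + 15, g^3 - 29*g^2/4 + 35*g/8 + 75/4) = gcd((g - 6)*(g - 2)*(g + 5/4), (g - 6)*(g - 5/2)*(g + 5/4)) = g^2 - 19*g/4 - 15/2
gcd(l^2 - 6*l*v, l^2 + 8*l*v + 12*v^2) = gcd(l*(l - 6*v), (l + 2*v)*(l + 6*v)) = 1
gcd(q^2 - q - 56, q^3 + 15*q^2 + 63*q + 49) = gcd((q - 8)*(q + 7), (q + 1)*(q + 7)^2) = q + 7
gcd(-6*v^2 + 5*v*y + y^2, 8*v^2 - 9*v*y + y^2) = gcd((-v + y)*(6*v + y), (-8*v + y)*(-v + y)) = -v + y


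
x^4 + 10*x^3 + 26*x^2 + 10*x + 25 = (x + 5)^2*(x - I)*(x + I)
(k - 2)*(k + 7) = k^2 + 5*k - 14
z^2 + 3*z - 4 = (z - 1)*(z + 4)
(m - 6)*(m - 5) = m^2 - 11*m + 30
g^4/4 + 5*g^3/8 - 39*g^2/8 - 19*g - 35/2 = (g/2 + 1)^2*(g - 5)*(g + 7/2)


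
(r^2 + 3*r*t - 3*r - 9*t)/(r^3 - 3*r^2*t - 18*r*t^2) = (r - 3)/(r*(r - 6*t))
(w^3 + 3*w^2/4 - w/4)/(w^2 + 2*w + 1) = w*(4*w - 1)/(4*(w + 1))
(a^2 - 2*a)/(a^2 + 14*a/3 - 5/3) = 3*a*(a - 2)/(3*a^2 + 14*a - 5)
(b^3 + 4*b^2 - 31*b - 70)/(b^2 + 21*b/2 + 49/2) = 2*(b^2 - 3*b - 10)/(2*b + 7)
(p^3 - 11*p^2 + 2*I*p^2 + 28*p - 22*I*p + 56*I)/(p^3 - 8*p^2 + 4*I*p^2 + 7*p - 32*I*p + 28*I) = (p^2 + 2*p*(-2 + I) - 8*I)/(p^2 + p*(-1 + 4*I) - 4*I)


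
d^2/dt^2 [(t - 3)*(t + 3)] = 2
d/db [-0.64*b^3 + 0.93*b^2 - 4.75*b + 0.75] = -1.92*b^2 + 1.86*b - 4.75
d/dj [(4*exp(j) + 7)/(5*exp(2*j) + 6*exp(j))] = 2*(-10*exp(2*j) - 35*exp(j) - 21)*exp(-j)/(25*exp(2*j) + 60*exp(j) + 36)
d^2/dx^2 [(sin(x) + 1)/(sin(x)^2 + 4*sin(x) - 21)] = (-sin(x)^5 - 136*sin(x)^3 - 178*sin(x)^2 - 375*sin(x) + 242)/(sin(x)^2 + 4*sin(x) - 21)^3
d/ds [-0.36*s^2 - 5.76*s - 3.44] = -0.72*s - 5.76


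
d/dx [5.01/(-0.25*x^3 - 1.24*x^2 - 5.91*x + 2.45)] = (3.7575*x^2 + 12.4248*x + 29.6091)/(0.25*x^3 + 1.24*x^2 + 5.91*x - 2.45)^2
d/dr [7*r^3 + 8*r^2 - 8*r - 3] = 21*r^2 + 16*r - 8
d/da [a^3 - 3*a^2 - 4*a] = 3*a^2 - 6*a - 4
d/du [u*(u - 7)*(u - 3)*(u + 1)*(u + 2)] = 5*u^4 - 28*u^3 - 21*u^2 + 86*u + 42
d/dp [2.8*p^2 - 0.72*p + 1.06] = 5.6*p - 0.72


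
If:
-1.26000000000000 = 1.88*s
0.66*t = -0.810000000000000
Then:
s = -0.67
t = -1.23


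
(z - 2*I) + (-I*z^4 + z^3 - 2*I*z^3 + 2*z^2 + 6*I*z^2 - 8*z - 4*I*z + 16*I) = -I*z^4 + z^3 - 2*I*z^3 + 2*z^2 + 6*I*z^2 - 7*z - 4*I*z + 14*I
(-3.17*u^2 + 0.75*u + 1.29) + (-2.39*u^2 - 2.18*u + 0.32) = -5.56*u^2 - 1.43*u + 1.61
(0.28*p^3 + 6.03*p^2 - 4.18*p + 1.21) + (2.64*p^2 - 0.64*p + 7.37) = 0.28*p^3 + 8.67*p^2 - 4.82*p + 8.58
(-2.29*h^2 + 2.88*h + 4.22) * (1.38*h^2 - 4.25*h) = -3.1602*h^4 + 13.7069*h^3 - 6.4164*h^2 - 17.935*h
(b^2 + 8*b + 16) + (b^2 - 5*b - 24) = 2*b^2 + 3*b - 8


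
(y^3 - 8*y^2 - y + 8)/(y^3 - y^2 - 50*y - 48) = (y - 1)/(y + 6)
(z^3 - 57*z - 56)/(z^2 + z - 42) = (z^2 - 7*z - 8)/(z - 6)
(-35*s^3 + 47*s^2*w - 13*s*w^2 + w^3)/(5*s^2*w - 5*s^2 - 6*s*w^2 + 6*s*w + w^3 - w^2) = (-7*s + w)/(w - 1)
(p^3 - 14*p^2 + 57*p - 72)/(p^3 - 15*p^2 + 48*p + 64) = (p^2 - 6*p + 9)/(p^2 - 7*p - 8)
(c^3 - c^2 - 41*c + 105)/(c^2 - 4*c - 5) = (c^2 + 4*c - 21)/(c + 1)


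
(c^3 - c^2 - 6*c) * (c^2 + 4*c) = c^5 + 3*c^4 - 10*c^3 - 24*c^2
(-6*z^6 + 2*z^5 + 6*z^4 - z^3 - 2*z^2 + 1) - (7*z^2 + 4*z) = -6*z^6 + 2*z^5 + 6*z^4 - z^3 - 9*z^2 - 4*z + 1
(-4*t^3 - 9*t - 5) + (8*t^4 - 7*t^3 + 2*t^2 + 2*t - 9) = 8*t^4 - 11*t^3 + 2*t^2 - 7*t - 14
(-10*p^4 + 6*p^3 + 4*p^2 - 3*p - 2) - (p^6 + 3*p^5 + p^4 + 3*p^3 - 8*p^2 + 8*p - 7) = -p^6 - 3*p^5 - 11*p^4 + 3*p^3 + 12*p^2 - 11*p + 5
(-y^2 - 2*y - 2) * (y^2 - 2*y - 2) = -y^4 + 4*y^2 + 8*y + 4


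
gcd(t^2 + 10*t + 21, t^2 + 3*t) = t + 3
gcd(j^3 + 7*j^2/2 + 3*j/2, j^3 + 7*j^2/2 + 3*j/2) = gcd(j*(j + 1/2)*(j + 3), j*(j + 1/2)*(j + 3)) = j^3 + 7*j^2/2 + 3*j/2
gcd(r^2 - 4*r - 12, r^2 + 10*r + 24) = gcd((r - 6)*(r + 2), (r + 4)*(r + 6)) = 1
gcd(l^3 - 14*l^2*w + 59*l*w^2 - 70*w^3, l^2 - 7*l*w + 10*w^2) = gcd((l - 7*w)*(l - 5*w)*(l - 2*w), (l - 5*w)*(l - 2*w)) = l^2 - 7*l*w + 10*w^2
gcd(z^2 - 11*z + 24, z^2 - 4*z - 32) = z - 8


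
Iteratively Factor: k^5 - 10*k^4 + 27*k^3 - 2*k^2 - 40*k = (k - 5)*(k^4 - 5*k^3 + 2*k^2 + 8*k) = (k - 5)*(k - 2)*(k^3 - 3*k^2 - 4*k) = k*(k - 5)*(k - 2)*(k^2 - 3*k - 4) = k*(k - 5)*(k - 4)*(k - 2)*(k + 1)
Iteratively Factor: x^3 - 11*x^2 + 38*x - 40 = (x - 4)*(x^2 - 7*x + 10) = (x - 4)*(x - 2)*(x - 5)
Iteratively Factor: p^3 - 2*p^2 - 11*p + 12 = (p - 1)*(p^2 - p - 12) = (p - 1)*(p + 3)*(p - 4)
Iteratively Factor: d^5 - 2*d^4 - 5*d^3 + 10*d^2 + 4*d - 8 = (d + 1)*(d^4 - 3*d^3 - 2*d^2 + 12*d - 8) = (d - 1)*(d + 1)*(d^3 - 2*d^2 - 4*d + 8) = (d - 1)*(d + 1)*(d + 2)*(d^2 - 4*d + 4) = (d - 2)*(d - 1)*(d + 1)*(d + 2)*(d - 2)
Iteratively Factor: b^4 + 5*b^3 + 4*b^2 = (b)*(b^3 + 5*b^2 + 4*b) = b*(b + 4)*(b^2 + b) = b^2*(b + 4)*(b + 1)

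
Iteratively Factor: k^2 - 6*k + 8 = (k - 4)*(k - 2)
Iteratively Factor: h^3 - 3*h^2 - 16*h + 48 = (h + 4)*(h^2 - 7*h + 12) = (h - 3)*(h + 4)*(h - 4)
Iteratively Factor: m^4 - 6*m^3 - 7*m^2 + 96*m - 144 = (m - 3)*(m^3 - 3*m^2 - 16*m + 48) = (m - 3)*(m + 4)*(m^2 - 7*m + 12) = (m - 4)*(m - 3)*(m + 4)*(m - 3)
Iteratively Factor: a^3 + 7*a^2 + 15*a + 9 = (a + 1)*(a^2 + 6*a + 9) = (a + 1)*(a + 3)*(a + 3)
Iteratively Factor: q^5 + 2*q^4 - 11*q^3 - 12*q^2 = (q)*(q^4 + 2*q^3 - 11*q^2 - 12*q) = q*(q + 1)*(q^3 + q^2 - 12*q) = q*(q - 3)*(q + 1)*(q^2 + 4*q) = q^2*(q - 3)*(q + 1)*(q + 4)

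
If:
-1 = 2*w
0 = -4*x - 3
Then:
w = -1/2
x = -3/4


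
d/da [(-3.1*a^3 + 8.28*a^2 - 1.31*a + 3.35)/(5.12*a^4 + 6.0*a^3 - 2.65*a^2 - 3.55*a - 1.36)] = (15.872*a^6 - 84.7872*a^5 - 21.3434*a^4 - 30.878*a^3 - 80.5175*a^2 - 4.7666*a + 13.6741)/(26.2144*a^8 + 61.44*a^7 + 8.864*a^6 - 68.152*a^5 - 49.5039*a^4 + 2.495*a^3 + 19.8105*a^2 + 9.656*a + 1.8496)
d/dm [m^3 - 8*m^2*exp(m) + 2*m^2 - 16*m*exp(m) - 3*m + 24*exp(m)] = -8*m^2*exp(m) + 3*m^2 - 32*m*exp(m) + 4*m + 8*exp(m) - 3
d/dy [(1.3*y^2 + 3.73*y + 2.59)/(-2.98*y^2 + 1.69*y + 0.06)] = (13.3124*y^2 + 15.5924*y - 4.1533)/(8.8804*y^4 - 10.0724*y^3 + 2.4985*y^2 + 0.2028*y + 0.0036)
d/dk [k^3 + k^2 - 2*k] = 3*k^2 + 2*k - 2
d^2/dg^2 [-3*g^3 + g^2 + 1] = 2 - 18*g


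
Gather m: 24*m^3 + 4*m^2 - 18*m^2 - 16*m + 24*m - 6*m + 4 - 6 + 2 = 24*m^3 - 14*m^2 + 2*m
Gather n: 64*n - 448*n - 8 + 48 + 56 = 96 - 384*n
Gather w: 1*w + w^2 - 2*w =w^2 - w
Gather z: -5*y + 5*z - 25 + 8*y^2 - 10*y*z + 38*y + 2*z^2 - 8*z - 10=8*y^2 + 33*y + 2*z^2 + z*(-10*y - 3) - 35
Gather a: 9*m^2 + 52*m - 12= 9*m^2 + 52*m - 12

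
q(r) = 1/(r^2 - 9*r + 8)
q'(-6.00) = 0.00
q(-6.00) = 0.01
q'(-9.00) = 0.00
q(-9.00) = 0.01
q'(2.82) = 0.04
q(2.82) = -0.11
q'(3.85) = 0.01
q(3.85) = -0.08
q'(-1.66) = 0.02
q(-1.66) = 0.04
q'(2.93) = 0.03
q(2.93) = -0.10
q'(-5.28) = 0.00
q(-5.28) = 0.01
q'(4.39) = 0.00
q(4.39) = -0.08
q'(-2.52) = 0.01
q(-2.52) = 0.03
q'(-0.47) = 0.06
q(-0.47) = 0.08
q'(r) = (9 - 2*r)/(r^2 - 9*r + 8)^2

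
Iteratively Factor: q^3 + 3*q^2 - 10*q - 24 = (q + 2)*(q^2 + q - 12) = (q + 2)*(q + 4)*(q - 3)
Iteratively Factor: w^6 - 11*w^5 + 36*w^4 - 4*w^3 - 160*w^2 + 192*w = (w - 2)*(w^5 - 9*w^4 + 18*w^3 + 32*w^2 - 96*w) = w*(w - 2)*(w^4 - 9*w^3 + 18*w^2 + 32*w - 96) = w*(w - 4)*(w - 2)*(w^3 - 5*w^2 - 2*w + 24) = w*(w - 4)*(w - 2)*(w + 2)*(w^2 - 7*w + 12) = w*(w - 4)^2*(w - 2)*(w + 2)*(w - 3)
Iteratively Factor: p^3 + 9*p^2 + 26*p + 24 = (p + 3)*(p^2 + 6*p + 8) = (p + 3)*(p + 4)*(p + 2)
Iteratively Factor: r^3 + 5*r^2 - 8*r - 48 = (r + 4)*(r^2 + r - 12) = (r - 3)*(r + 4)*(r + 4)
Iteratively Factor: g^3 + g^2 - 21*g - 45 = (g + 3)*(g^2 - 2*g - 15) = (g + 3)^2*(g - 5)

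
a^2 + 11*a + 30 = (a + 5)*(a + 6)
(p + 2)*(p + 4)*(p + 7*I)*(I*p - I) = I*p^4 - 7*p^3 + 5*I*p^3 - 35*p^2 + 2*I*p^2 - 14*p - 8*I*p + 56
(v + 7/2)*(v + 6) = v^2 + 19*v/2 + 21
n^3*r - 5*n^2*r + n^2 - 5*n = n*(n - 5)*(n*r + 1)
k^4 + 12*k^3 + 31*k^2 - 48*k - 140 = (k - 2)*(k + 2)*(k + 5)*(k + 7)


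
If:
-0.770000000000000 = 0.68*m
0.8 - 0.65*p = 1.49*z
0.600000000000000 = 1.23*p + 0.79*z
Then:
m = -1.13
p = 0.20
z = 0.45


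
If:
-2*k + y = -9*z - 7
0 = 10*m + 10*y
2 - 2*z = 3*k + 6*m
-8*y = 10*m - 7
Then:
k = -164/31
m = 7/2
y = -7/2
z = -97/62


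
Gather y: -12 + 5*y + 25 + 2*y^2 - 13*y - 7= 2*y^2 - 8*y + 6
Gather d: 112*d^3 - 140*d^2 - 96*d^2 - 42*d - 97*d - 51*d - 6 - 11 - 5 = 112*d^3 - 236*d^2 - 190*d - 22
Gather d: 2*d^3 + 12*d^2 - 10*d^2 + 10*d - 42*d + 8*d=2*d^3 + 2*d^2 - 24*d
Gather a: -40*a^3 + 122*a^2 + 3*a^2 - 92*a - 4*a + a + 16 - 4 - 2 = -40*a^3 + 125*a^2 - 95*a + 10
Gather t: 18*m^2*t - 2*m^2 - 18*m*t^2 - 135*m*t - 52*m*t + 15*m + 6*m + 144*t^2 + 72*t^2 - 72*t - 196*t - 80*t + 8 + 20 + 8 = -2*m^2 + 21*m + t^2*(216 - 18*m) + t*(18*m^2 - 187*m - 348) + 36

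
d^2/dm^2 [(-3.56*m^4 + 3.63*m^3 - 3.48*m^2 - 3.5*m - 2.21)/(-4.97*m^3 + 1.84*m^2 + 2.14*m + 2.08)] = (-4.54747350886464e-13*m^8 - 4.54747350886464e-13*m^7 + 205.359384*m^6 + 591.989448*m^5 + 414.365964*m^4 + 499.109776*m^3 + 346.006284*m^2 + 14.68896*m + 2.278952)/(122.763473*m^9 - 136.348968*m^8 - 108.100482*m^7 - 42.943888*m^6 + 160.673388*m^5 + 86.329248*m^4 + 5.56503199999999*m^3 - 52.458432*m^2 - 27.775488*m - 8.998912)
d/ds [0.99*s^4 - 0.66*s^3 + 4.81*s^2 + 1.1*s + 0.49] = 3.96*s^3 - 1.98*s^2 + 9.62*s + 1.1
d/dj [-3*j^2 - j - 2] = -6*j - 1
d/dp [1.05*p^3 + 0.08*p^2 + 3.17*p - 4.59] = 3.15*p^2 + 0.16*p + 3.17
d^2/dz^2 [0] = 0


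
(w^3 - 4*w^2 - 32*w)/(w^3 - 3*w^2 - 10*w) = (-w^2 + 4*w + 32)/(-w^2 + 3*w + 10)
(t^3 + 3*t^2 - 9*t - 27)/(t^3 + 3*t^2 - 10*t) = (t^3 + 3*t^2 - 9*t - 27)/(t*(t^2 + 3*t - 10))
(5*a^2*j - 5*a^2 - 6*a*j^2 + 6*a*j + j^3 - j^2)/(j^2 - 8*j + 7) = (5*a^2 - 6*a*j + j^2)/(j - 7)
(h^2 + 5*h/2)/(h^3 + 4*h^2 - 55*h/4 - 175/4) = 2*h/(2*h^2 + 3*h - 35)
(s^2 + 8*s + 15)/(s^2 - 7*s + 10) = (s^2 + 8*s + 15)/(s^2 - 7*s + 10)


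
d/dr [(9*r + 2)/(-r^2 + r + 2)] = (-9*r^2 + 9*r + (2*r - 1)*(9*r + 2) + 18)/(-r^2 + r + 2)^2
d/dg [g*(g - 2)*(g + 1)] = 3*g^2 - 2*g - 2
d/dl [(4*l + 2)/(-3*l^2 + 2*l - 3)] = 4*(3*l^2 + 3*l - 4)/(9*l^4 - 12*l^3 + 22*l^2 - 12*l + 9)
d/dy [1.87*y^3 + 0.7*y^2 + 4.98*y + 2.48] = 5.61*y^2 + 1.4*y + 4.98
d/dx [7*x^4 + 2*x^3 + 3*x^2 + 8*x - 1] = 28*x^3 + 6*x^2 + 6*x + 8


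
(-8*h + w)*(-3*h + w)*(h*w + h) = 24*h^3*w + 24*h^3 - 11*h^2*w^2 - 11*h^2*w + h*w^3 + h*w^2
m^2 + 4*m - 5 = (m - 1)*(m + 5)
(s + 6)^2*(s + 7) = s^3 + 19*s^2 + 120*s + 252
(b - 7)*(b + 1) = b^2 - 6*b - 7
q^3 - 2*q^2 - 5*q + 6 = (q - 3)*(q - 1)*(q + 2)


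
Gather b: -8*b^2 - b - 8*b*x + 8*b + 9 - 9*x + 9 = -8*b^2 + b*(7 - 8*x) - 9*x + 18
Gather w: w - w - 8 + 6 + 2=0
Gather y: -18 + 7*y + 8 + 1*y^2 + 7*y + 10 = y^2 + 14*y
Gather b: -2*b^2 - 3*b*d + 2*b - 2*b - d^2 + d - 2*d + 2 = -2*b^2 - 3*b*d - d^2 - d + 2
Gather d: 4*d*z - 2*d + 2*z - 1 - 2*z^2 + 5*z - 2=d*(4*z - 2) - 2*z^2 + 7*z - 3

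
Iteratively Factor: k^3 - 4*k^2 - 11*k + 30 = (k - 5)*(k^2 + k - 6) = (k - 5)*(k + 3)*(k - 2)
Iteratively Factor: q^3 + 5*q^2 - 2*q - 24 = (q - 2)*(q^2 + 7*q + 12) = (q - 2)*(q + 4)*(q + 3)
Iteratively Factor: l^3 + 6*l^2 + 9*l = (l + 3)*(l^2 + 3*l) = (l + 3)^2*(l)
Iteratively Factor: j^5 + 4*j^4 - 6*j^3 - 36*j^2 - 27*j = (j + 1)*(j^4 + 3*j^3 - 9*j^2 - 27*j) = j*(j + 1)*(j^3 + 3*j^2 - 9*j - 27) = j*(j - 3)*(j + 1)*(j^2 + 6*j + 9) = j*(j - 3)*(j + 1)*(j + 3)*(j + 3)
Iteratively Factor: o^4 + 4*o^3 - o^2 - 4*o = (o)*(o^3 + 4*o^2 - o - 4) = o*(o - 1)*(o^2 + 5*o + 4) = o*(o - 1)*(o + 4)*(o + 1)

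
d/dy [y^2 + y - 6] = 2*y + 1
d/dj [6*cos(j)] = -6*sin(j)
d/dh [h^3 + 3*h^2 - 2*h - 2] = 3*h^2 + 6*h - 2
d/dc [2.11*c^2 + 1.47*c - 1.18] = 4.22*c + 1.47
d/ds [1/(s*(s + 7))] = (-2*s - 7)/(s^2*(s^2 + 14*s + 49))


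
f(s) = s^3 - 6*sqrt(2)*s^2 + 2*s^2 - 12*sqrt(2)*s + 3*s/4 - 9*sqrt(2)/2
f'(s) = 3*s^2 - 12*sqrt(2)*s + 4*s - 12*sqrt(2) + 3/4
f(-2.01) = -8.08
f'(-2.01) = 21.97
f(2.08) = -59.16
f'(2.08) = -30.22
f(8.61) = 11.49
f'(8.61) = 94.50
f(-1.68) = -2.16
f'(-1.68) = 14.04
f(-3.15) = -50.88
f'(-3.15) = 54.40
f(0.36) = -13.00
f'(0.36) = -20.50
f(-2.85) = -35.96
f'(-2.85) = 45.11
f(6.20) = -117.90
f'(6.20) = 18.68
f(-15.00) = -4597.24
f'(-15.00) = 853.34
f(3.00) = -86.39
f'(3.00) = -28.13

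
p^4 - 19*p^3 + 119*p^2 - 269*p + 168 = (p - 8)*(p - 7)*(p - 3)*(p - 1)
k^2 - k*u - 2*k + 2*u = (k - 2)*(k - u)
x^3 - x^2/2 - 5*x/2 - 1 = (x - 2)*(x + 1/2)*(x + 1)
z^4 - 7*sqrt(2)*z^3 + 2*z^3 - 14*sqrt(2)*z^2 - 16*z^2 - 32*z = z*(z + 2)*(z - 8*sqrt(2))*(z + sqrt(2))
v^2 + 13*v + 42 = (v + 6)*(v + 7)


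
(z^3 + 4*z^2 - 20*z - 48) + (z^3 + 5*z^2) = 2*z^3 + 9*z^2 - 20*z - 48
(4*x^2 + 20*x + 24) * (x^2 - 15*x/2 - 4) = 4*x^4 - 10*x^3 - 142*x^2 - 260*x - 96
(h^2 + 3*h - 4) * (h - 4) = h^3 - h^2 - 16*h + 16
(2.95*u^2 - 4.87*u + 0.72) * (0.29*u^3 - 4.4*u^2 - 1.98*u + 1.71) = 0.8555*u^5 - 14.3923*u^4 + 15.7958*u^3 + 11.5191*u^2 - 9.7533*u + 1.2312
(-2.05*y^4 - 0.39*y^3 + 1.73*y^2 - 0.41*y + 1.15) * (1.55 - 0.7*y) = 1.435*y^5 - 2.9045*y^4 - 1.8155*y^3 + 2.9685*y^2 - 1.4405*y + 1.7825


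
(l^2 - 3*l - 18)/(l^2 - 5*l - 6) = (l + 3)/(l + 1)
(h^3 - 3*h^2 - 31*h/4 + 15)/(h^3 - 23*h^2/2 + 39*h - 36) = (h + 5/2)/(h - 6)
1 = 1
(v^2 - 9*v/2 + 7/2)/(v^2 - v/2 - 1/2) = (2*v - 7)/(2*v + 1)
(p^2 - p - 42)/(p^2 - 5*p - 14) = (p + 6)/(p + 2)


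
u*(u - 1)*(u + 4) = u^3 + 3*u^2 - 4*u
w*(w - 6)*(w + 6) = w^3 - 36*w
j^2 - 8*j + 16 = (j - 4)^2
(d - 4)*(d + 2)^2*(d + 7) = d^4 + 7*d^3 - 12*d^2 - 100*d - 112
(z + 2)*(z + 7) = z^2 + 9*z + 14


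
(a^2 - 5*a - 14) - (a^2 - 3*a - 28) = 14 - 2*a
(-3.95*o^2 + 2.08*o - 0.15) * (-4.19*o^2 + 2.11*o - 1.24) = 16.5505*o^4 - 17.0497*o^3 + 9.9153*o^2 - 2.8957*o + 0.186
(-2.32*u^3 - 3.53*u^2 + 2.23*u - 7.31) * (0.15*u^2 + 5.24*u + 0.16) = -0.348*u^5 - 12.6863*u^4 - 18.5339*u^3 + 10.0239*u^2 - 37.9476*u - 1.1696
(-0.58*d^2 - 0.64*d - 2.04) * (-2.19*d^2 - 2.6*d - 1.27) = 1.2702*d^4 + 2.9096*d^3 + 6.8682*d^2 + 6.1168*d + 2.5908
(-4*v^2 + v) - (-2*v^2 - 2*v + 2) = -2*v^2 + 3*v - 2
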